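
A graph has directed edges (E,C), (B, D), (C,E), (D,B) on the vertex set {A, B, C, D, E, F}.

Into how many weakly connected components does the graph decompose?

From A: component {A}.
From B: component {B, D}.
From C: component {C, E}.
From F: component {F}.
That's 4 components.

4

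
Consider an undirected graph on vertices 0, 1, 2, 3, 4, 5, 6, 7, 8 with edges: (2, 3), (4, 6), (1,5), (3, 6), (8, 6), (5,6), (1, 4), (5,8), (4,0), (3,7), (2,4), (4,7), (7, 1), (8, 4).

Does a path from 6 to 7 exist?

Explore from 6.
Distance 1: reach 3, 4, 5, 8.
Distance 2: reach 0, 1, 2, 7.
Found 7.

Yes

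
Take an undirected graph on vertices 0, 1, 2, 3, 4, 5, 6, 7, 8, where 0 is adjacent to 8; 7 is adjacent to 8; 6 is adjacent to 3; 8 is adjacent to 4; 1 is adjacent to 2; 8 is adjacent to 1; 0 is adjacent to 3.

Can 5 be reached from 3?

No

Explore from 3.
Distance 1: reach 0, 6.
Distance 2: reach 8.
Distance 3: reach 1, 4, 7.
Distance 4: reach 2.
The search is exhausted without reaching 5; it lies in a different component.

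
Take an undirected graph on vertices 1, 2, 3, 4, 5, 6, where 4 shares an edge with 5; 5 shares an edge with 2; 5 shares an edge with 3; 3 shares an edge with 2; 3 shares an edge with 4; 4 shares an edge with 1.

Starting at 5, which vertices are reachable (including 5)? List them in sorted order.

Start at 5.
Its neighbours: 2, 3, 4.
Then their neighbours: 1.
Nothing further is reachable.

1, 2, 3, 4, 5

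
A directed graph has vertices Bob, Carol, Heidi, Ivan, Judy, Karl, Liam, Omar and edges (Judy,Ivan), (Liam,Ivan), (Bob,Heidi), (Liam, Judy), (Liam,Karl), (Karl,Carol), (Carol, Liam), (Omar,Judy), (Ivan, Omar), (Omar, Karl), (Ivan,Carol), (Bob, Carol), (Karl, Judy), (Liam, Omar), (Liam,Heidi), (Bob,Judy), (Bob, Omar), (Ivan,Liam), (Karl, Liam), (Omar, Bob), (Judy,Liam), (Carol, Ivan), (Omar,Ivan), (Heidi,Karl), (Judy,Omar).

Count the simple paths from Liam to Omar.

Liam→Heidi→Karl→Carol→Ivan→Omar
Liam→Heidi→Karl→Judy→Ivan→Omar
Liam→Heidi→Karl→Judy→Omar
Liam→Ivan→Omar
Liam→Judy→Ivan→Omar
Liam→Judy→Omar
Liam→Karl→Carol→Ivan→Omar
Liam→Karl→Judy→Ivan→Omar
Liam→Karl→Judy→Omar
Liam→Omar

10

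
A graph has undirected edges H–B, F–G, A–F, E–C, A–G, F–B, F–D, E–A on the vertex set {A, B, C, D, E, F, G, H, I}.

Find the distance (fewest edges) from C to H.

Distance 0: C.
Distance 1: E.
Distance 2: A.
Distance 3: F, G.
Distance 4: B, D.
Distance 5: H — contains H.

5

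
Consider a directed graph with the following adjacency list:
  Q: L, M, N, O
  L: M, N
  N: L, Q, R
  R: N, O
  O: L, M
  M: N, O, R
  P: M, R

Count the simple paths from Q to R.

13

Q→L→M→N→R
Q→L→M→R
Q→L→N→R
Q→M→N→R
Q→M→O→L→N→R
Q→M→R
Q→N→L→M→R
Q→N→R
Q→O→L→M→N→R
Q→O→L→M→R
Q→O→L→N→R
Q→O→M→N→R
Q→O→M→R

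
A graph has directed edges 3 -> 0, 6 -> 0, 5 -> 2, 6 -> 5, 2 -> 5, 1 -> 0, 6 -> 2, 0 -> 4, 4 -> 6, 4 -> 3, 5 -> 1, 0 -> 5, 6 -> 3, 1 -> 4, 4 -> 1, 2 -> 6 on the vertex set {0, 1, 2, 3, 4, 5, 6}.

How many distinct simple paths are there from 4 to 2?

6

4→1→0→5→2
4→3→0→5→2
4→6→0→5→2
4→6→2
4→6→3→0→5→2
4→6→5→2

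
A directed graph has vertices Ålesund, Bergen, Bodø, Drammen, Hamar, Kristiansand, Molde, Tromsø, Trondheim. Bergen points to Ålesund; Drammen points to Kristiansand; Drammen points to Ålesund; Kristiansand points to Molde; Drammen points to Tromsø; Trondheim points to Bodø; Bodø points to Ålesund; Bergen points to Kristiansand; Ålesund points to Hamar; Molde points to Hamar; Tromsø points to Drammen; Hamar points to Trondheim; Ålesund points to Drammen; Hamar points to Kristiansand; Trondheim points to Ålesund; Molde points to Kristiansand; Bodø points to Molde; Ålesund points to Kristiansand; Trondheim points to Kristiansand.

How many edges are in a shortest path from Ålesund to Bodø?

3

Distance 0: Ålesund.
Distance 1: Drammen, Hamar, Kristiansand.
Distance 2: Molde, Tromsø, Trondheim.
Distance 3: Bodø — contains Bodø.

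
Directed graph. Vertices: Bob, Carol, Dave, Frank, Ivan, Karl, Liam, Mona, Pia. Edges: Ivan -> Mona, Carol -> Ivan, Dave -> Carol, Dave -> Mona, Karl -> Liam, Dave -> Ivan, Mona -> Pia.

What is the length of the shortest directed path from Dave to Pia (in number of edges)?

Distance 0: Dave.
Distance 1: Carol, Ivan, Mona.
Distance 2: Pia — contains Pia.

2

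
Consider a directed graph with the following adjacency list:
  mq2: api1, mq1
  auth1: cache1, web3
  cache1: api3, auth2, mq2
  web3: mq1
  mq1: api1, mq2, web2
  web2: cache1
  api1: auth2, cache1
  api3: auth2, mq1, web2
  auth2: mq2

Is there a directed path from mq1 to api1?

Yes

Explore from mq1.
Distance 1: reach api1, mq2, web2.
Found api1.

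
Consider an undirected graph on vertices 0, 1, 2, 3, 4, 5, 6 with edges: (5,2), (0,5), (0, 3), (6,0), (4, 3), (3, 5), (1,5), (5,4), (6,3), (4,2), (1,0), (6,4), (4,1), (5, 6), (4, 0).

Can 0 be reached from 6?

Yes

Explore from 6.
Distance 1: reach 0, 3, 4, 5.
Found 0.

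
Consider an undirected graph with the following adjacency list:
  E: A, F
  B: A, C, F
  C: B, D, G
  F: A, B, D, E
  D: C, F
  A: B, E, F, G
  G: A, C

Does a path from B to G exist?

Yes

Explore from B.
Distance 1: reach A, C, F.
Distance 2: reach D, E, G.
Found G.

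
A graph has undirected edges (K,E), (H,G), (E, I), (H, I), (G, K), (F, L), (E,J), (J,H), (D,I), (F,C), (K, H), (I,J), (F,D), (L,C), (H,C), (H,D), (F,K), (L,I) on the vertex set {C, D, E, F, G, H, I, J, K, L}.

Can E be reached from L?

Yes

Explore from L.
Distance 1: reach C, F, I.
Distance 2: reach D, E, H, J, K.
Found E.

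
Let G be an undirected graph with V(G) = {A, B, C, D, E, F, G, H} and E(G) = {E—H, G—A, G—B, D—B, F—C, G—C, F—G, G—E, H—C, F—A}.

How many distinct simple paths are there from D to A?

D–B–G–A
D–B–G–C–F–A
D–B–G–E–H–C–F–A
D–B–G–F–A

4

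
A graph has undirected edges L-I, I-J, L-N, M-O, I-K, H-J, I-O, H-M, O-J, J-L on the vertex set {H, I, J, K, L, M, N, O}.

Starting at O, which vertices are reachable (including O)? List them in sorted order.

H, I, J, K, L, M, N, O

Start at O.
Its neighbours: I, J, M.
Then their neighbours: H, K, L.
Then next layer: N.
Every vertex is now reached.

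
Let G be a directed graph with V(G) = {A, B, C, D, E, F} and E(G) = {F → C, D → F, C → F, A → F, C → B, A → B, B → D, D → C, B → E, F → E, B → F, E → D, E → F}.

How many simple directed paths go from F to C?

F→C
F→E→D→C

2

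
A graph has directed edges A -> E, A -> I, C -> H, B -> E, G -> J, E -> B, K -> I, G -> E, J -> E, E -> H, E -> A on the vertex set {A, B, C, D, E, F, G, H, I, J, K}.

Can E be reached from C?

Explore from C.
Distance 1: reach H.
The search from C is exhausted; no directed path reaches E.

No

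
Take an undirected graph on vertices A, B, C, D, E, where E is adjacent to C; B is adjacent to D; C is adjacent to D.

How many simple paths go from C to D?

C–D

1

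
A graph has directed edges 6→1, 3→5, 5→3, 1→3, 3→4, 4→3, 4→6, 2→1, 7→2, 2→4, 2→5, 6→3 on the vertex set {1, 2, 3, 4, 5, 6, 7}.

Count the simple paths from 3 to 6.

1

3→4→6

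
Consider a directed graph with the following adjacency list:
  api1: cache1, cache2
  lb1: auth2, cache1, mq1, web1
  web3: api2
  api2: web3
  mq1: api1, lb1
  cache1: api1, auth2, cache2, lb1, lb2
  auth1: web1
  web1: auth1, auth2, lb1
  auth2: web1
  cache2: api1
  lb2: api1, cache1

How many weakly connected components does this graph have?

From api1: component {api1, auth1, auth2, cache1, cache2, lb1, lb2, mq1, web1}.
From api2: component {api2, web3}.
That's 2 components.

2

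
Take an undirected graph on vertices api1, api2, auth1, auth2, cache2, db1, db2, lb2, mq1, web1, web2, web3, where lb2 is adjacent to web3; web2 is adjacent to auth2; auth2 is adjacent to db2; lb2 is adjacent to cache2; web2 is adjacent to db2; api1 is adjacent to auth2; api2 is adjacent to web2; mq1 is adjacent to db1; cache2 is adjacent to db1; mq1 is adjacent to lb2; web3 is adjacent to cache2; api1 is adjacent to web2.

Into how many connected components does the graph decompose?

From api1: component {api1, api2, auth2, db2, web2}.
From auth1: component {auth1}.
From cache2: component {cache2, db1, lb2, mq1, web3}.
From web1: component {web1}.
That's 4 components.

4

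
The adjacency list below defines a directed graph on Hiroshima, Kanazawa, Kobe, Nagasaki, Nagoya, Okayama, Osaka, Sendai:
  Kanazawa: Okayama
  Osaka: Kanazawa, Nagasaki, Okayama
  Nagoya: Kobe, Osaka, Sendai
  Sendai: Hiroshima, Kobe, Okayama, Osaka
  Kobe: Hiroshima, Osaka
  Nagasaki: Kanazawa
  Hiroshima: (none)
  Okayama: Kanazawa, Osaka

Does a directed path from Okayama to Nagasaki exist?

Yes

Explore from Okayama.
Distance 1: reach Kanazawa, Osaka.
Distance 2: reach Nagasaki.
Found Nagasaki.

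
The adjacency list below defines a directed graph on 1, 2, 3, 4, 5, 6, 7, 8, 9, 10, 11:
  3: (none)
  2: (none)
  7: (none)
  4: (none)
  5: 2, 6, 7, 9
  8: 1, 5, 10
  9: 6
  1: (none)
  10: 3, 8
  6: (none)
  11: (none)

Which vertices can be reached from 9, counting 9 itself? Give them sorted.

6, 9

Start at 9.
Its neighbours: 6.
Nothing further is reachable.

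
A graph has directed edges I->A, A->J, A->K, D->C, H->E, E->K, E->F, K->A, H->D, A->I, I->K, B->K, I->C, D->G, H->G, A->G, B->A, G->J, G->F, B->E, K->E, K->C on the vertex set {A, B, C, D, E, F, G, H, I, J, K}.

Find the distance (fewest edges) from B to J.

Distance 0: B.
Distance 1: A, E, K.
Distance 2: C, F, G, I, J — contains J.

2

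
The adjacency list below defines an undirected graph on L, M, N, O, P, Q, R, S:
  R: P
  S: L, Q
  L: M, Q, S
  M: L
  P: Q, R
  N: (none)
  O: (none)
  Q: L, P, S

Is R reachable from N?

N has no edges, so nothing is reachable from it.

No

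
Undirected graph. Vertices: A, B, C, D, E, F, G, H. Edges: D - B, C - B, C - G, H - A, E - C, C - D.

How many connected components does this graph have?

From A: component {A, H}.
From B: component {B, C, D, E, G}.
From F: component {F}.
That's 3 components.

3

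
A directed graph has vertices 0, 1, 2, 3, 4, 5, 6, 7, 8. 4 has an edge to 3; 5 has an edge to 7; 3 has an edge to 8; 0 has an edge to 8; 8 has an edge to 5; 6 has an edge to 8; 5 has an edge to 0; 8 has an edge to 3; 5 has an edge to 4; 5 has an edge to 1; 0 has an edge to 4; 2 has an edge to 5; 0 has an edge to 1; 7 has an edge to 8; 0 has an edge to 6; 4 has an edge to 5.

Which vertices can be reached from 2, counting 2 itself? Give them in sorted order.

Start at 2.
Its neighbours: 5.
Then their neighbours: 0, 1, 4, 7.
Then next layer: 3, 6, 8.
Every vertex is now reached.

0, 1, 2, 3, 4, 5, 6, 7, 8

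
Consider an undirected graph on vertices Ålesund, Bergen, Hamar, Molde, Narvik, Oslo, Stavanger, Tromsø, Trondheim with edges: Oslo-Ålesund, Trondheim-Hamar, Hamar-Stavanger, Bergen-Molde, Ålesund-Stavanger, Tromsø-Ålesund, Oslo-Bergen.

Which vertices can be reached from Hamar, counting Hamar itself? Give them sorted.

Ålesund, Bergen, Hamar, Molde, Oslo, Stavanger, Tromsø, Trondheim

Start at Hamar.
Its neighbours: Stavanger, Trondheim.
Then their neighbours: Ålesund.
Then next layer: Oslo, Tromsø.
Then next layer: Bergen.
Then next layer: Molde.
Nothing further is reachable.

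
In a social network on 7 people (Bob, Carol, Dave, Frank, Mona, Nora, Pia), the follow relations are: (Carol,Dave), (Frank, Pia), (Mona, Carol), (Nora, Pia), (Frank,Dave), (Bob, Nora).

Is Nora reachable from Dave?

Dave has no outgoing edges, so nothing is reachable from it.

No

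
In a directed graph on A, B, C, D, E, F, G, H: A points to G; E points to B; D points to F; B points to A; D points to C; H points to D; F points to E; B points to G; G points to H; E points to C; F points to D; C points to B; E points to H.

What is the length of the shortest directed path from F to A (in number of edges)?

3

Distance 0: F.
Distance 1: D, E.
Distance 2: B, C, H.
Distance 3: A, G — contains A.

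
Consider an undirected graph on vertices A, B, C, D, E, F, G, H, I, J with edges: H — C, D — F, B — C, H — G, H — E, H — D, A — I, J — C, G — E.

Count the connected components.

2

From A: component {A, I}.
From B: component {B, C, D, E, F, G, H, J}.
That's 2 components.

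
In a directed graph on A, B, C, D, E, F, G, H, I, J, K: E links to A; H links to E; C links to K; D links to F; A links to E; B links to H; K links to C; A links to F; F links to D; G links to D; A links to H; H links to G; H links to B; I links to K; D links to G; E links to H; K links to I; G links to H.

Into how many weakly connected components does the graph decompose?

From A: component {A, B, D, E, F, G, H}.
From C: component {C, I, K}.
From J: component {J}.
That's 3 components.

3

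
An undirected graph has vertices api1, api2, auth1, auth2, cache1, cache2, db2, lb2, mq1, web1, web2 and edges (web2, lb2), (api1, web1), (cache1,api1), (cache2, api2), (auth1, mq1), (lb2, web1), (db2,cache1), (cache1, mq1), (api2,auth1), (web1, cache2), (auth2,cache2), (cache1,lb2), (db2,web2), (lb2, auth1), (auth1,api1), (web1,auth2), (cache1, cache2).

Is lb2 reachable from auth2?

Explore from auth2.
Distance 1: reach cache2, web1.
Distance 2: reach api1, api2, cache1, lb2.
Found lb2.

Yes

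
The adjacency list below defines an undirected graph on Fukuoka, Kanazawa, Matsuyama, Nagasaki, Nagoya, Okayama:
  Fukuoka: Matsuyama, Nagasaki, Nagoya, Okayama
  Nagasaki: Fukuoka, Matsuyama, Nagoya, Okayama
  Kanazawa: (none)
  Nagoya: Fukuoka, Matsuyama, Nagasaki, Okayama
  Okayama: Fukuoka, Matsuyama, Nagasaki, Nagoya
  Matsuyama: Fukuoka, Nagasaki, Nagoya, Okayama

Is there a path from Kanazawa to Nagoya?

Kanazawa has no edges, so nothing is reachable from it.

No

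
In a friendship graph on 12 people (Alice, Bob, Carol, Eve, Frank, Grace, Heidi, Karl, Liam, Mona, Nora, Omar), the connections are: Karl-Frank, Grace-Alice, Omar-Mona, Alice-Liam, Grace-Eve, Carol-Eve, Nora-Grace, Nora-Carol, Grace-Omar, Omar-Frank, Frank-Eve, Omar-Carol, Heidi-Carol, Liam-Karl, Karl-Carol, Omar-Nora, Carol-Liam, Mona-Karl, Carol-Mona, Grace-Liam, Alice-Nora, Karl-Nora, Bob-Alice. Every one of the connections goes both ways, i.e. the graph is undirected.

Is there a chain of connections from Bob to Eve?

Explore from Bob.
Distance 1: reach Alice.
Distance 2: reach Grace, Liam, Nora.
Distance 3: reach Carol, Eve, Karl, Omar.
Found Eve.

Yes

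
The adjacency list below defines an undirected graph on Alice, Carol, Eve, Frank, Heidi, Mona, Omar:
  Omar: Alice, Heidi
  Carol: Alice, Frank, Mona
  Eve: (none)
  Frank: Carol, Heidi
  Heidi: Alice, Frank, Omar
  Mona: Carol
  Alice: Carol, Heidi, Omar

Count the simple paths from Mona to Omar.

4

Mona–Carol–Alice–Heidi–Omar
Mona–Carol–Alice–Omar
Mona–Carol–Frank–Heidi–Alice–Omar
Mona–Carol–Frank–Heidi–Omar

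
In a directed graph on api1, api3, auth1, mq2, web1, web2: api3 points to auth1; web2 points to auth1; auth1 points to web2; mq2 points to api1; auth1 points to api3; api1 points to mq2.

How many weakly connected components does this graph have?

3

From api1: component {api1, mq2}.
From api3: component {api3, auth1, web2}.
From web1: component {web1}.
That's 3 components.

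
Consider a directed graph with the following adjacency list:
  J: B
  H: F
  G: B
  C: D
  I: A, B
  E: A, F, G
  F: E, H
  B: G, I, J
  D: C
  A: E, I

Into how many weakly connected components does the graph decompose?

From A: component {A, B, E, F, G, H, I, J}.
From C: component {C, D}.
That's 2 components.

2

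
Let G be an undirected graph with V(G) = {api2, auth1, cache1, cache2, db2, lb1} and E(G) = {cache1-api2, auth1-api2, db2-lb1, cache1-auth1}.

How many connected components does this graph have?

3

From api2: component {api2, auth1, cache1}.
From cache2: component {cache2}.
From db2: component {db2, lb1}.
That's 3 components.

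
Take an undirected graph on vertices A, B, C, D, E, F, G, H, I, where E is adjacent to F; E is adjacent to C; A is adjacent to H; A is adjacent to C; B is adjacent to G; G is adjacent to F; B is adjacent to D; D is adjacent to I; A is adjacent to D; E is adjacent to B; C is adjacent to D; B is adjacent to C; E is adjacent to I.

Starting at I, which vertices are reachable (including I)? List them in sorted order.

Start at I.
Its neighbours: D, E.
Then their neighbours: A, B, C, F.
Then next layer: G, H.
Every vertex is now reached.

A, B, C, D, E, F, G, H, I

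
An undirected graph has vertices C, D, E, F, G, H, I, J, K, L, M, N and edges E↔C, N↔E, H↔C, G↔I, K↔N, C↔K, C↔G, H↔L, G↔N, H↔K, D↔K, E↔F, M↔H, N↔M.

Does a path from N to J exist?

No

Explore from N.
Distance 1: reach E, G, K, M.
Distance 2: reach C, D, F, H, I.
Distance 3: reach L.
The search is exhausted without reaching J; it lies in a different component.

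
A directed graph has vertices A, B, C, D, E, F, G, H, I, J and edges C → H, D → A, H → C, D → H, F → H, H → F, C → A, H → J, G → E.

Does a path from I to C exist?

No

I has no outgoing edges, so nothing is reachable from it.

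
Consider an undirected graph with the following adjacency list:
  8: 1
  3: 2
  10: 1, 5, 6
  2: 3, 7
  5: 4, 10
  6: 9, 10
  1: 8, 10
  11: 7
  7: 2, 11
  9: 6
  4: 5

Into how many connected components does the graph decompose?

2

From 1: component {1, 4, 5, 6, 8, 9, 10}.
From 2: component {2, 3, 7, 11}.
That's 2 components.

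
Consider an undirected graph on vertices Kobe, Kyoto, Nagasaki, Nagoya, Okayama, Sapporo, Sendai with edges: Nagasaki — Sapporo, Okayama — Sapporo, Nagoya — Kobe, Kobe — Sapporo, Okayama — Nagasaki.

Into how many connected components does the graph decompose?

3

From Kobe: component {Kobe, Nagasaki, Nagoya, Okayama, Sapporo}.
From Kyoto: component {Kyoto}.
From Sendai: component {Sendai}.
That's 3 components.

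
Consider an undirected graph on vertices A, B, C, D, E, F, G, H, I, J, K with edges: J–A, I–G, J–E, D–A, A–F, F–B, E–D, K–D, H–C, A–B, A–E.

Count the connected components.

3

From A: component {A, B, D, E, F, J, K}.
From C: component {C, H}.
From G: component {G, I}.
That's 3 components.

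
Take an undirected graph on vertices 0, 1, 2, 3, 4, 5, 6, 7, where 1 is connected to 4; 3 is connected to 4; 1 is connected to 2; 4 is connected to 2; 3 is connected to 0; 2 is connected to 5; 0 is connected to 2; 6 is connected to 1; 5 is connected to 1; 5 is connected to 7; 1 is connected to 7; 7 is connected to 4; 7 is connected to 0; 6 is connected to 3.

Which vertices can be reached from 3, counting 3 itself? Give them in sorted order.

Start at 3.
Its neighbours: 0, 4, 6.
Then their neighbours: 1, 2, 7.
Then next layer: 5.
Every vertex is now reached.

0, 1, 2, 3, 4, 5, 6, 7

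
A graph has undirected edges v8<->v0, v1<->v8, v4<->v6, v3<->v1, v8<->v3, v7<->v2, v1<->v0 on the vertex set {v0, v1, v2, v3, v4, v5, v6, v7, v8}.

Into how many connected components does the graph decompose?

From v0: component {v0, v1, v3, v8}.
From v2: component {v2, v7}.
From v4: component {v4, v6}.
From v5: component {v5}.
That's 4 components.

4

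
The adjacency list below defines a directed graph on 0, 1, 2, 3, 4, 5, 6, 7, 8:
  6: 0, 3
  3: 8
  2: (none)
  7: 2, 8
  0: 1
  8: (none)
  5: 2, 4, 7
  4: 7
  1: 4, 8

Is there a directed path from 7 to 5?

No

Explore from 7.
Distance 1: reach 2, 8.
The search from 7 is exhausted; no directed path reaches 5.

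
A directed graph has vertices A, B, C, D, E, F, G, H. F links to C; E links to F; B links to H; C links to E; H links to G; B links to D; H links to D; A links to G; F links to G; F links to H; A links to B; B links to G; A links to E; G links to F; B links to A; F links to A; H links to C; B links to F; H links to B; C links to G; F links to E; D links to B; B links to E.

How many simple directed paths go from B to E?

19

B→A→E
B→A→G→F→C→E
B→A→G→F→E
B→A→G→F→H→C→E
B→E
B→F→A→E
B→F→C→E
B→F→E
... and 11 more.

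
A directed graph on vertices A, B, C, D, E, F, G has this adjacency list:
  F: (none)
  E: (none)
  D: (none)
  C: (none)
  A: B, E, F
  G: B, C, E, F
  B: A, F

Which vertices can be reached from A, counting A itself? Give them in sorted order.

A, B, E, F

Start at A.
Its neighbours: B, E, F.
Nothing further is reachable.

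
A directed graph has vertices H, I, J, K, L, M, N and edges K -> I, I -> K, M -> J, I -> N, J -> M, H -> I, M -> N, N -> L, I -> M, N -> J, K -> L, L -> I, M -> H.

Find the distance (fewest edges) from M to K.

Distance 0: M.
Distance 1: H, J, N.
Distance 2: I, L.
Distance 3: K — contains K.

3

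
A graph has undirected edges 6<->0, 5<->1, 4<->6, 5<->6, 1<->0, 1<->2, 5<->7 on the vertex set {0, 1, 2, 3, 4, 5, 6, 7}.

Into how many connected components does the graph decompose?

From 0: component {0, 1, 2, 4, 5, 6, 7}.
From 3: component {3}.
That's 2 components.

2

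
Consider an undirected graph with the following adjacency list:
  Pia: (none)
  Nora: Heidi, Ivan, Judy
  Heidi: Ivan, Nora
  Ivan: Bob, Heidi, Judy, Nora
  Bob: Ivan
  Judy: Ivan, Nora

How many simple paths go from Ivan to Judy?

3

Ivan–Heidi–Nora–Judy
Ivan–Judy
Ivan–Nora–Judy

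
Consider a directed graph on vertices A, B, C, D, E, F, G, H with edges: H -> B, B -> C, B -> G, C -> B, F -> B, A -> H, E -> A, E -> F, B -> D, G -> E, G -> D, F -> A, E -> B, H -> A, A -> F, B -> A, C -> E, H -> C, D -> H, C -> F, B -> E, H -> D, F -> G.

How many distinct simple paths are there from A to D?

22

A→F→B→D
A→F→B→G→D
A→F→G→D
A→F→G→E→B→D
A→H→B→C→E→F→G→D
A→H→B→C→F→G→D
A→H→B→D
A→H→B→E→F→G→D
... and 14 more.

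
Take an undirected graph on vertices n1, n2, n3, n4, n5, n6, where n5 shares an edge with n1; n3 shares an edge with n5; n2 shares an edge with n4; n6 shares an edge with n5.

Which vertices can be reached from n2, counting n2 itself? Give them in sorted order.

n2, n4

Start at n2.
Its neighbours: n4.
Nothing further is reachable.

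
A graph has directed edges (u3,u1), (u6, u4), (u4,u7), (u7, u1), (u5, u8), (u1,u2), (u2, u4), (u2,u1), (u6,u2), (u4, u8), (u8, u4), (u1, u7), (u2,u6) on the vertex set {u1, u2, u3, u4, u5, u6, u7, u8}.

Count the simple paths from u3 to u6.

1

u3→u1→u2→u6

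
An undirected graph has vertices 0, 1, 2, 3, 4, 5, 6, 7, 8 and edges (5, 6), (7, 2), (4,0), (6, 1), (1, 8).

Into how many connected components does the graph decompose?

4

From 0: component {0, 4}.
From 1: component {1, 5, 6, 8}.
From 2: component {2, 7}.
From 3: component {3}.
That's 4 components.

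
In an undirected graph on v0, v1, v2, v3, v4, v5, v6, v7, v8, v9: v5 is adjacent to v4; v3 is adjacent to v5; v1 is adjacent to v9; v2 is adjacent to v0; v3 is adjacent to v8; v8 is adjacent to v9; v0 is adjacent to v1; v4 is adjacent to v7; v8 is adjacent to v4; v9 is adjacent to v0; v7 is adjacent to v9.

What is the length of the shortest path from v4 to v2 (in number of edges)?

Distance 0: v4.
Distance 1: v5, v7, v8.
Distance 2: v3, v9.
Distance 3: v0, v1.
Distance 4: v2 — contains v2.

4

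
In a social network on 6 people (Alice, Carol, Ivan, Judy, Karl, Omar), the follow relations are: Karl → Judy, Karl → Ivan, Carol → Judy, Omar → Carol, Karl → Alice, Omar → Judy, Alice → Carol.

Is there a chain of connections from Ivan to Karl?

No

Ivan has no outgoing edges, so nothing is reachable from it.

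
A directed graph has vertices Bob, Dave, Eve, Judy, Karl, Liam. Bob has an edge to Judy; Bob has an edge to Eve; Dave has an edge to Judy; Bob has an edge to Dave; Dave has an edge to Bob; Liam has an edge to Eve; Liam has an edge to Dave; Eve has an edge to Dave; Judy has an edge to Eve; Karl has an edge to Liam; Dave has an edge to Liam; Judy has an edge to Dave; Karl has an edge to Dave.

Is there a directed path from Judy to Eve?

Explore from Judy.
Distance 1: reach Dave, Eve.
Found Eve.

Yes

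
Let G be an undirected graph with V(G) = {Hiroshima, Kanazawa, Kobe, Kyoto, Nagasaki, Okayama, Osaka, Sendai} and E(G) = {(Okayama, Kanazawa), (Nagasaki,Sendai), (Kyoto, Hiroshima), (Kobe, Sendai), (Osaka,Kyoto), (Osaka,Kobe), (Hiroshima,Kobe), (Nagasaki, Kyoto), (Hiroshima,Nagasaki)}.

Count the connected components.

2

From Hiroshima: component {Hiroshima, Kobe, Kyoto, Nagasaki, Osaka, Sendai}.
From Kanazawa: component {Kanazawa, Okayama}.
That's 2 components.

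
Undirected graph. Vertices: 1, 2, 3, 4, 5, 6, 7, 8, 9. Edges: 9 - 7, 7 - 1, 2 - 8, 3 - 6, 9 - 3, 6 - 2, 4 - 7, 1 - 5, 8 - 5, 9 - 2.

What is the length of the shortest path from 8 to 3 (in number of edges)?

Distance 0: 8.
Distance 1: 2, 5.
Distance 2: 1, 6, 9.
Distance 3: 3, 7 — contains 3.

3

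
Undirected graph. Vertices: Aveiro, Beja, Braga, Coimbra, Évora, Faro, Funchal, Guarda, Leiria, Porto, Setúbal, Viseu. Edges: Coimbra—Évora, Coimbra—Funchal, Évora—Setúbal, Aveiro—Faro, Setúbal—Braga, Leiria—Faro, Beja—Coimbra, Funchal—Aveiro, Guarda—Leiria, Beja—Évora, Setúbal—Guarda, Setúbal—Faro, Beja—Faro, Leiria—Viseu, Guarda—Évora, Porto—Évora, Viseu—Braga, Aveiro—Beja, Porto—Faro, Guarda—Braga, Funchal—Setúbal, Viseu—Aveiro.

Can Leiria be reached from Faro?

Yes

Explore from Faro.
Distance 1: reach Aveiro, Beja, Leiria, Porto, Setúbal.
Found Leiria.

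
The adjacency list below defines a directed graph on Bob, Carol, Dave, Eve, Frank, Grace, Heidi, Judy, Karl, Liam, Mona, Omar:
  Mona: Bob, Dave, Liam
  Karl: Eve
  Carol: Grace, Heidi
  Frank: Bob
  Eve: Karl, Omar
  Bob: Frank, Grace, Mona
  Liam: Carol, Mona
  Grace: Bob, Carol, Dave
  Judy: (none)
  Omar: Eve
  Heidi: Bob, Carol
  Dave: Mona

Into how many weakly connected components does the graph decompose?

3

From Bob: component {Bob, Carol, Dave, Frank, Grace, Heidi, Liam, Mona}.
From Eve: component {Eve, Karl, Omar}.
From Judy: component {Judy}.
That's 3 components.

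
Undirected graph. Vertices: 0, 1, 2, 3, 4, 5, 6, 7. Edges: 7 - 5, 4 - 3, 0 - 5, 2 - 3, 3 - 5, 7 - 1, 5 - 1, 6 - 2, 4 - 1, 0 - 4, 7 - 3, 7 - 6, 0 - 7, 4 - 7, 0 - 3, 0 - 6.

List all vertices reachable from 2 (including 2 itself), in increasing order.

Start at 2.
Its neighbours: 3, 6.
Then their neighbours: 0, 4, 5, 7.
Then next layer: 1.
Every vertex is now reached.

0, 1, 2, 3, 4, 5, 6, 7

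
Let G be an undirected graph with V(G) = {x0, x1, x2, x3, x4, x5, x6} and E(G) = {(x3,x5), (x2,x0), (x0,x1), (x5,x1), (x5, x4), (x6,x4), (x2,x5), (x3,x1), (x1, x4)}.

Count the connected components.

1

From x0: component {x0, x1, x2, x3, x4, x5, x6}.
That's 1 component.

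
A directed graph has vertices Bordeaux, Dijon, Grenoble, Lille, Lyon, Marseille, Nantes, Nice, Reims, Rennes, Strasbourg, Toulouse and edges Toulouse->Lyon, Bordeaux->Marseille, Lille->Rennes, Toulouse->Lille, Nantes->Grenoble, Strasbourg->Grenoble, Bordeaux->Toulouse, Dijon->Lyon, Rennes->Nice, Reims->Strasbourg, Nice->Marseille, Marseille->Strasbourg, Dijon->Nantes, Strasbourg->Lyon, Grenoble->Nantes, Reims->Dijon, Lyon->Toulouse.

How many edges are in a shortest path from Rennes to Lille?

Distance 0: Rennes.
Distance 1: Nice.
Distance 2: Marseille.
Distance 3: Strasbourg.
Distance 4: Grenoble, Lyon.
Distance 5: Nantes, Toulouse.
Distance 6: Lille — contains Lille.

6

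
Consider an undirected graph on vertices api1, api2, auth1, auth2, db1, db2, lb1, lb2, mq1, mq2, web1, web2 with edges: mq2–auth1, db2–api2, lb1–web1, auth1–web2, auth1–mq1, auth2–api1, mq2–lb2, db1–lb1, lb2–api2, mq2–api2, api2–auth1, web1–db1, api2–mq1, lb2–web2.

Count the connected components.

3

From api1: component {api1, auth2}.
From api2: component {api2, auth1, db2, lb2, mq1, mq2, web2}.
From db1: component {db1, lb1, web1}.
That's 3 components.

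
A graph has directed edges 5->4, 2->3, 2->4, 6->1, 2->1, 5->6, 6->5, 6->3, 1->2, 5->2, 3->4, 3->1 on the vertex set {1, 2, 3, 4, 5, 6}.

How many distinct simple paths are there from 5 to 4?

5→2→3→4
5→2→4
5→4
5→6→1→2→3→4
5→6→1→2→4
5→6→3→1→2→4
5→6→3→4

7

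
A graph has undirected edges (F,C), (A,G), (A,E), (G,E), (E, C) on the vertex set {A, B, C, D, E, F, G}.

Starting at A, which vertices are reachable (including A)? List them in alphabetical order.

Start at A.
Its neighbours: E, G.
Then their neighbours: C.
Then next layer: F.
Nothing further is reachable.

A, C, E, F, G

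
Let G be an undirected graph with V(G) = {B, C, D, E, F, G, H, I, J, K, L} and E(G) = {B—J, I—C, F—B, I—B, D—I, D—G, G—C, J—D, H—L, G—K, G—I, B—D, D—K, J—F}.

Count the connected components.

3

From B: component {B, C, D, F, G, I, J, K}.
From E: component {E}.
From H: component {H, L}.
That's 3 components.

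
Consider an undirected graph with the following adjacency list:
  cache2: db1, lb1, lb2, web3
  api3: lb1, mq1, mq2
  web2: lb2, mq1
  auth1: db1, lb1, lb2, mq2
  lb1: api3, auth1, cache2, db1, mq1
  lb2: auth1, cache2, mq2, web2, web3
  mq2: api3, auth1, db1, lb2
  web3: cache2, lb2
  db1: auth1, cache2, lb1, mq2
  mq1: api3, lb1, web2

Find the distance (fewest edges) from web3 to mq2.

2

Distance 0: web3.
Distance 1: cache2, lb2.
Distance 2: auth1, db1, lb1, mq2, web2 — contains mq2.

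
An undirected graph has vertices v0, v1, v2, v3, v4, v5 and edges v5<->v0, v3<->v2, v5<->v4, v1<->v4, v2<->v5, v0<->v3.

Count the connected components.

From v0: component {v0, v1, v2, v3, v4, v5}.
That's 1 component.

1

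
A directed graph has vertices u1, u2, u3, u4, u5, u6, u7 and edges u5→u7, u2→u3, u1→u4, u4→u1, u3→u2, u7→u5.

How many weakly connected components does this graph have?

From u1: component {u1, u4}.
From u2: component {u2, u3}.
From u5: component {u5, u7}.
From u6: component {u6}.
That's 4 components.

4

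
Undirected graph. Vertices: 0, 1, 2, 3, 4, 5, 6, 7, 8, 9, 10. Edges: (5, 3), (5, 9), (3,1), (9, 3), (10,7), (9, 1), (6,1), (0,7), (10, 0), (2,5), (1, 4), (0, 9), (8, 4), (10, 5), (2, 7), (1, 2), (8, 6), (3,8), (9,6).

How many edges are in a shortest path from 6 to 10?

Distance 0: 6.
Distance 1: 1, 8, 9.
Distance 2: 0, 2, 3, 4, 5.
Distance 3: 7, 10 — contains 10.

3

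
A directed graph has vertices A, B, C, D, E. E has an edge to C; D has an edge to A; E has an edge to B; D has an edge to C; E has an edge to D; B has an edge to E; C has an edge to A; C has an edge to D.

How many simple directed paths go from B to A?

4

B→E→C→A
B→E→C→D→A
B→E→D→A
B→E→D→C→A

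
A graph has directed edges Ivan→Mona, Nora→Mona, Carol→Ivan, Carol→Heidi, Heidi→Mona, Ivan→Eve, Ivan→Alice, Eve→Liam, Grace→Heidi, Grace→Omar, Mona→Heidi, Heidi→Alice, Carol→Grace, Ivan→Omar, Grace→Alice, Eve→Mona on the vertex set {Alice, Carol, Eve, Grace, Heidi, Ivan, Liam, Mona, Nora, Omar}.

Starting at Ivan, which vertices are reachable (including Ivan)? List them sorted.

Start at Ivan.
Its neighbours: Alice, Eve, Mona, Omar.
Then their neighbours: Heidi, Liam.
Nothing further is reachable.

Alice, Eve, Heidi, Ivan, Liam, Mona, Omar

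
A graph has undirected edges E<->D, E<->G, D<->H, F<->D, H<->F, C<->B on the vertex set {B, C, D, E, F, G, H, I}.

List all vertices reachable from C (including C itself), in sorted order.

B, C

Start at C.
Its neighbours: B.
Nothing further is reachable.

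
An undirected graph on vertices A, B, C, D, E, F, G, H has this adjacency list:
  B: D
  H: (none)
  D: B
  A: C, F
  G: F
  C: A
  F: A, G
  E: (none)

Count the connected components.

4

From A: component {A, C, F, G}.
From B: component {B, D}.
From E: component {E}.
From H: component {H}.
That's 4 components.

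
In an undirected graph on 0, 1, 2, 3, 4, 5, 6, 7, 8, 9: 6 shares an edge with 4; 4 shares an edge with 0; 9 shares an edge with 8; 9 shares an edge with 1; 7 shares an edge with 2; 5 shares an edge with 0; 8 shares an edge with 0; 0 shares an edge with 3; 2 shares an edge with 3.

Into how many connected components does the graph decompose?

From 0: component {0, 1, 2, 3, 4, 5, 6, 7, 8, 9}.
That's 1 component.

1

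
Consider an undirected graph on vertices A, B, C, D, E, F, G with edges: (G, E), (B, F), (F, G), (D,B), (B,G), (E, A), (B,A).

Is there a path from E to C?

No

Explore from E.
Distance 1: reach A, G.
Distance 2: reach B, F.
Distance 3: reach D.
The search is exhausted without reaching C; it lies in a different component.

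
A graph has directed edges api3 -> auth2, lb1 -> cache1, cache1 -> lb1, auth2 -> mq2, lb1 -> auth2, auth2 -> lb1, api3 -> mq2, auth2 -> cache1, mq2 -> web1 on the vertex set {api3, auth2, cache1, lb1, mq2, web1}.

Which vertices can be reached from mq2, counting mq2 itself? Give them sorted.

mq2, web1

Start at mq2.
Its neighbours: web1.
Nothing further is reachable.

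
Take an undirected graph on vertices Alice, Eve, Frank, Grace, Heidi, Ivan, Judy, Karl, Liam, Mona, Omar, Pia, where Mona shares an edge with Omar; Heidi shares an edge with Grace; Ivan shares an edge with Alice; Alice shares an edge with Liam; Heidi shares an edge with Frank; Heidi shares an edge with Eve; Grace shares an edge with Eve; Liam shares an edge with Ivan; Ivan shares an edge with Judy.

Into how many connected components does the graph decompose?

5

From Alice: component {Alice, Ivan, Judy, Liam}.
From Eve: component {Eve, Frank, Grace, Heidi}.
From Karl: component {Karl}.
From Mona: component {Mona, Omar}.
From Pia: component {Pia}.
That's 5 components.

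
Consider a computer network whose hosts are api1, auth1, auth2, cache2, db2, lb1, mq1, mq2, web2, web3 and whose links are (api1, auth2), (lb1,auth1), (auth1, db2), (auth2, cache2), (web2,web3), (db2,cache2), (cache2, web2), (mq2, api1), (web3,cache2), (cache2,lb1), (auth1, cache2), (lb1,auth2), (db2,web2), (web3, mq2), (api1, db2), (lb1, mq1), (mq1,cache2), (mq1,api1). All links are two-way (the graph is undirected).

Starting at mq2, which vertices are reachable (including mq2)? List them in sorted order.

Start at mq2.
Its neighbours: api1, web3.
Then their neighbours: auth2, cache2, db2, mq1, web2.
Then next layer: auth1, lb1.
Every vertex is now reached.

api1, auth1, auth2, cache2, db2, lb1, mq1, mq2, web2, web3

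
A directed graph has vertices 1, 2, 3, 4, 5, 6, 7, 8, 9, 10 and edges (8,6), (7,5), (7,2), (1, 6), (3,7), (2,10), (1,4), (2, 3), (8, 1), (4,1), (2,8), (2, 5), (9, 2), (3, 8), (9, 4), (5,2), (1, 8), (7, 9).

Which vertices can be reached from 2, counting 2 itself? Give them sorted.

1, 2, 3, 4, 5, 6, 7, 8, 9, 10

Start at 2.
Its neighbours: 3, 5, 8, 10.
Then their neighbours: 1, 6, 7.
Then next layer: 4, 9.
Every vertex is now reached.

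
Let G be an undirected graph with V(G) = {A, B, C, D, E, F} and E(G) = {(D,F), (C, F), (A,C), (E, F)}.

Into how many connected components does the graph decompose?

2

From A: component {A, C, D, E, F}.
From B: component {B}.
That's 2 components.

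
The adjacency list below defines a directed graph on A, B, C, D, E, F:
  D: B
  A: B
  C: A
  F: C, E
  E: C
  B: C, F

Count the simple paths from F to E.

F→E

1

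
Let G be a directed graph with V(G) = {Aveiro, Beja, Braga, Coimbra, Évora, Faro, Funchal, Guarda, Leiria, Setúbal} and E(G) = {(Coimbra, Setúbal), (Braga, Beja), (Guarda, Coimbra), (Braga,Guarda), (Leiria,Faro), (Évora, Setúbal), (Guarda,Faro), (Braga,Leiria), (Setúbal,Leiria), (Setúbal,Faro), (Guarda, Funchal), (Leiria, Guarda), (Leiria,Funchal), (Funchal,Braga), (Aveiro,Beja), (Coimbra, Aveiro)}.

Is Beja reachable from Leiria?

Explore from Leiria.
Distance 1: reach Faro, Funchal, Guarda.
Distance 2: reach Braga, Coimbra.
Distance 3: reach Aveiro, Beja, Setúbal.
Found Beja.

Yes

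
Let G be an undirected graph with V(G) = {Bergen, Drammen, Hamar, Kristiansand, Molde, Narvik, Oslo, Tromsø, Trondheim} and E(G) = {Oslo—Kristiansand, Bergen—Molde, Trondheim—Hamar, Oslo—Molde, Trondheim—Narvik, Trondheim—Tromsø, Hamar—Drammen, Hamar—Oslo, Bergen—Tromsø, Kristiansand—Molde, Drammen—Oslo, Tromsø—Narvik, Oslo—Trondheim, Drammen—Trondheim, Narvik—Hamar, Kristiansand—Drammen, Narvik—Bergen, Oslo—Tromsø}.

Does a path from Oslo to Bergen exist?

Yes

Explore from Oslo.
Distance 1: reach Drammen, Hamar, Kristiansand, Molde, Tromsø, Trondheim.
Distance 2: reach Bergen, Narvik.
Found Bergen.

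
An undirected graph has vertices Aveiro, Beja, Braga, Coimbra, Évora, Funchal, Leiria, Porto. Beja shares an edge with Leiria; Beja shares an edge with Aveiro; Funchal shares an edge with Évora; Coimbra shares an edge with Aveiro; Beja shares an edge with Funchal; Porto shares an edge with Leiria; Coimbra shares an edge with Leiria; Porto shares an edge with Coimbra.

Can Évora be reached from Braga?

Braga has no edges, so nothing is reachable from it.

No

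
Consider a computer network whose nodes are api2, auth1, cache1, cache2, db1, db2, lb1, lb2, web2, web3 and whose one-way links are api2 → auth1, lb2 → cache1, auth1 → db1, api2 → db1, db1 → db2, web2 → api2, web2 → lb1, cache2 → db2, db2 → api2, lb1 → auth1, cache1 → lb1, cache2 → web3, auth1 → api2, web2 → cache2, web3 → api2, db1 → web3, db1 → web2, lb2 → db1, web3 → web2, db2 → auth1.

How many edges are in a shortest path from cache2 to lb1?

3

Distance 0: cache2.
Distance 1: db2, web3.
Distance 2: api2, auth1, web2.
Distance 3: db1, lb1 — contains lb1.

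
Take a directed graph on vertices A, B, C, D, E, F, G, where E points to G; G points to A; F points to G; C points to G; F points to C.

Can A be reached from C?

Yes

Explore from C.
Distance 1: reach G.
Distance 2: reach A.
Found A.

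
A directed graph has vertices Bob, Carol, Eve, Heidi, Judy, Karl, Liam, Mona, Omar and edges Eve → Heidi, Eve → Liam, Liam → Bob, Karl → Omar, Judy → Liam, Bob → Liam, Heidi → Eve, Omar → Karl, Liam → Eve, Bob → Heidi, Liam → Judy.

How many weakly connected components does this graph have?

From Bob: component {Bob, Eve, Heidi, Judy, Liam}.
From Carol: component {Carol}.
From Karl: component {Karl, Omar}.
From Mona: component {Mona}.
That's 4 components.

4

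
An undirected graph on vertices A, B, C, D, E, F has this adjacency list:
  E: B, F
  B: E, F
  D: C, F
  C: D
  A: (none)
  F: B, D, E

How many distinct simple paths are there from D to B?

2

D–F–B
D–F–E–B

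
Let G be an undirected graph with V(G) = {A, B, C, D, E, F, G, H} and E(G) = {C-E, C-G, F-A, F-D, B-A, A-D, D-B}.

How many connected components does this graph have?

From A: component {A, B, D, F}.
From C: component {C, E, G}.
From H: component {H}.
That's 3 components.

3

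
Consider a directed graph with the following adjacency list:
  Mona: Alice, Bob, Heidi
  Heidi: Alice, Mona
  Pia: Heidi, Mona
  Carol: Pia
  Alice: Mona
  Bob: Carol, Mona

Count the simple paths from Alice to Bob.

1

Alice→Mona→Bob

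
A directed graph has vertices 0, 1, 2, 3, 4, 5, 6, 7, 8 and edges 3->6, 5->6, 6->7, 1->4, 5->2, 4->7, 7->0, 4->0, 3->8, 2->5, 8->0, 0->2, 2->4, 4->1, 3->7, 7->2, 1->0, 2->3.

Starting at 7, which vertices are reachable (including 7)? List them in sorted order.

Start at 7.
Its neighbours: 0, 2.
Then their neighbours: 3, 4, 5.
Then next layer: 1, 6, 8.
Every vertex is now reached.

0, 1, 2, 3, 4, 5, 6, 7, 8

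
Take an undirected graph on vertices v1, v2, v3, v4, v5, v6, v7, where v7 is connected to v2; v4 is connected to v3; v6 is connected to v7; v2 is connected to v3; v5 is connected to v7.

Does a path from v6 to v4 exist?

Explore from v6.
Distance 1: reach v7.
Distance 2: reach v2, v5.
Distance 3: reach v3.
Distance 4: reach v4.
Found v4.

Yes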